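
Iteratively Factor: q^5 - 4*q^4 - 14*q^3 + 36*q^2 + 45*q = (q)*(q^4 - 4*q^3 - 14*q^2 + 36*q + 45) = q*(q + 1)*(q^3 - 5*q^2 - 9*q + 45) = q*(q + 1)*(q + 3)*(q^2 - 8*q + 15) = q*(q - 3)*(q + 1)*(q + 3)*(q - 5)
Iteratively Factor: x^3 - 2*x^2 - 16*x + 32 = (x - 4)*(x^2 + 2*x - 8) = (x - 4)*(x - 2)*(x + 4)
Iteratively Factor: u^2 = (u)*(u)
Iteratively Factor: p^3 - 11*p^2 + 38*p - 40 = (p - 5)*(p^2 - 6*p + 8) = (p - 5)*(p - 4)*(p - 2)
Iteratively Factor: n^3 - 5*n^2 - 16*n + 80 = (n - 4)*(n^2 - n - 20) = (n - 5)*(n - 4)*(n + 4)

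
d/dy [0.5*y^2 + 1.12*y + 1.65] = 1.0*y + 1.12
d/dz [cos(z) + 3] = -sin(z)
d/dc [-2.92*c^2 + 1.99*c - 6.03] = 1.99 - 5.84*c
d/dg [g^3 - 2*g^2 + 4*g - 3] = 3*g^2 - 4*g + 4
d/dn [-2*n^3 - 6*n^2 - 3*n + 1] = -6*n^2 - 12*n - 3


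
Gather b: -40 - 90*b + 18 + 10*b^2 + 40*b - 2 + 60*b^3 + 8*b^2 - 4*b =60*b^3 + 18*b^2 - 54*b - 24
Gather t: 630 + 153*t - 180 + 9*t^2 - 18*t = 9*t^2 + 135*t + 450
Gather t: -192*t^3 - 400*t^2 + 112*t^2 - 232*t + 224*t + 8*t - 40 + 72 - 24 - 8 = -192*t^3 - 288*t^2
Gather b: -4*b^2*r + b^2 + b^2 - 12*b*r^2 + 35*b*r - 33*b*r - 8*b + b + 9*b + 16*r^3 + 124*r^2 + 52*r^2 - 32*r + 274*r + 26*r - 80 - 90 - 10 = b^2*(2 - 4*r) + b*(-12*r^2 + 2*r + 2) + 16*r^3 + 176*r^2 + 268*r - 180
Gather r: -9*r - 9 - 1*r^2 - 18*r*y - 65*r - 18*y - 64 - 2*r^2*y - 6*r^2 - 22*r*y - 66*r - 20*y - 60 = r^2*(-2*y - 7) + r*(-40*y - 140) - 38*y - 133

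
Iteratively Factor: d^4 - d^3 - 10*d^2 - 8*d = (d + 2)*(d^3 - 3*d^2 - 4*d) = (d + 1)*(d + 2)*(d^2 - 4*d) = (d - 4)*(d + 1)*(d + 2)*(d)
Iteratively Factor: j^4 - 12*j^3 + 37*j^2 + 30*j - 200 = (j + 2)*(j^3 - 14*j^2 + 65*j - 100) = (j - 4)*(j + 2)*(j^2 - 10*j + 25) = (j - 5)*(j - 4)*(j + 2)*(j - 5)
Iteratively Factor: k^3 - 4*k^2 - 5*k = (k - 5)*(k^2 + k) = k*(k - 5)*(k + 1)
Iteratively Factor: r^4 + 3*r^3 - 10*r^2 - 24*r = (r)*(r^3 + 3*r^2 - 10*r - 24) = r*(r - 3)*(r^2 + 6*r + 8) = r*(r - 3)*(r + 2)*(r + 4)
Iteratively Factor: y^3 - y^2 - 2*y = (y - 2)*(y^2 + y) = y*(y - 2)*(y + 1)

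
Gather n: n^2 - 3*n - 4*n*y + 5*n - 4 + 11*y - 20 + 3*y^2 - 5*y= n^2 + n*(2 - 4*y) + 3*y^2 + 6*y - 24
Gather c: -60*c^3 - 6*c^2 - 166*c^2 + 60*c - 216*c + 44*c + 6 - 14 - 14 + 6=-60*c^3 - 172*c^2 - 112*c - 16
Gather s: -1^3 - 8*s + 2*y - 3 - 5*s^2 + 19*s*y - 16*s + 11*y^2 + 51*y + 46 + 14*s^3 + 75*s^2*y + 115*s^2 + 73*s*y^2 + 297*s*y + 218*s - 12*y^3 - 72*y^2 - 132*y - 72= 14*s^3 + s^2*(75*y + 110) + s*(73*y^2 + 316*y + 194) - 12*y^3 - 61*y^2 - 79*y - 30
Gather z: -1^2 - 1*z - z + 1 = -2*z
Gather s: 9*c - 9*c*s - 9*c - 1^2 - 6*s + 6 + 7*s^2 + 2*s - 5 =7*s^2 + s*(-9*c - 4)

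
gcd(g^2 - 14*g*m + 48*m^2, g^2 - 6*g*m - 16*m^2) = g - 8*m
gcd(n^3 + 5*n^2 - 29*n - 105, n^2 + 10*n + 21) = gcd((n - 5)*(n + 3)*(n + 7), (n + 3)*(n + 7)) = n^2 + 10*n + 21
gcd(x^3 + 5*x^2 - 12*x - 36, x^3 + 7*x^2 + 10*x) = x + 2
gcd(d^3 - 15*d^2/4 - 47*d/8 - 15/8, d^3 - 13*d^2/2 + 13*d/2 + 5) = d^2 - 9*d/2 - 5/2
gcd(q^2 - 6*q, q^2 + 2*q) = q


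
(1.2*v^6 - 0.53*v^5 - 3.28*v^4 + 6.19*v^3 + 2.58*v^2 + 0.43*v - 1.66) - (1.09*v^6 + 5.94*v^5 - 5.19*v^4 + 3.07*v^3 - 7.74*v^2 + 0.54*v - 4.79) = 0.11*v^6 - 6.47*v^5 + 1.91*v^4 + 3.12*v^3 + 10.32*v^2 - 0.11*v + 3.13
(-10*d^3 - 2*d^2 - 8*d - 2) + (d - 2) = -10*d^3 - 2*d^2 - 7*d - 4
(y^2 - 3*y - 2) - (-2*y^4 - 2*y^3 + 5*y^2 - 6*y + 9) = 2*y^4 + 2*y^3 - 4*y^2 + 3*y - 11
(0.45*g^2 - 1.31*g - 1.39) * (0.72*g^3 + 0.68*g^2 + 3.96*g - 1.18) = 0.324*g^5 - 0.6372*g^4 - 0.1096*g^3 - 6.6638*g^2 - 3.9586*g + 1.6402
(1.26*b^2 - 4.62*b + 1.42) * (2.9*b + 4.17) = 3.654*b^3 - 8.1438*b^2 - 15.1474*b + 5.9214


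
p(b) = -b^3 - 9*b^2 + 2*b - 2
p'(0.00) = 2.00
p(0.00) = -2.00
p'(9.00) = -403.00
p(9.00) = -1442.00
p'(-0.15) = 4.63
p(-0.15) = -2.50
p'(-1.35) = 20.83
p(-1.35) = -18.64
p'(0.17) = -1.15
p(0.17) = -1.93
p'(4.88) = -157.28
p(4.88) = -322.78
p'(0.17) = -1.15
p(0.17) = -1.93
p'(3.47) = -96.58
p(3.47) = -145.21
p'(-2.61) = 28.54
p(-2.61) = -50.75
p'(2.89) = -75.08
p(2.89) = -95.53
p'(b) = -3*b^2 - 18*b + 2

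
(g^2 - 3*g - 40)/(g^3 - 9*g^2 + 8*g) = (g + 5)/(g*(g - 1))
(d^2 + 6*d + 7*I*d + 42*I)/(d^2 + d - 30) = (d + 7*I)/(d - 5)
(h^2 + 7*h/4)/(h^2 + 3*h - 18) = h*(4*h + 7)/(4*(h^2 + 3*h - 18))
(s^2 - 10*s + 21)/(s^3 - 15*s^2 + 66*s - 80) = (s^2 - 10*s + 21)/(s^3 - 15*s^2 + 66*s - 80)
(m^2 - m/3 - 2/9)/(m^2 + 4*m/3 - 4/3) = (m + 1/3)/(m + 2)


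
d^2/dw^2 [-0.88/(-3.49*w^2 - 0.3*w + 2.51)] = (-21.436976*w^2 - 1.84272*w + 0.88*(6.98*w + 0.3)*(13.96*w + 0.6) + 15.417424)/(3.49*w^2 + 0.3*w - 2.51)^3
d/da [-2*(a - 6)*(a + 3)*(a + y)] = -6*a^2 - 4*a*y + 12*a + 6*y + 36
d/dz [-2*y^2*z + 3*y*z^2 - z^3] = -2*y^2 + 6*y*z - 3*z^2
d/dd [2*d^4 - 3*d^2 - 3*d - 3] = 8*d^3 - 6*d - 3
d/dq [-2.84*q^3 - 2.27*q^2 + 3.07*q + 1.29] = -8.52*q^2 - 4.54*q + 3.07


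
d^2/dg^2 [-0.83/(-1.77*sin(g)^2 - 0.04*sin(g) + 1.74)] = (-10.401228*sin(g)^4 - 0.176292*sin(g)^3 + 5.375578*sin(g)^2 + 0.294816*sin(g) + 5.115124)/(1.77*sin(g)^2 + 0.04*sin(g) - 1.74)^3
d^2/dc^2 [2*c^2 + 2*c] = 4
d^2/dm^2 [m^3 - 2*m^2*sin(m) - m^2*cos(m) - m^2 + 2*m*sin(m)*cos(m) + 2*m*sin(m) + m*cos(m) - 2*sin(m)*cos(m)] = 2*m^2*sin(m) + m^2*cos(m) + 2*m*sin(m) - 4*m*sin(2*m) - 9*m*cos(m) + 6*m - 6*sin(m) + 4*sqrt(2)*sin(2*m + pi/4) + 2*cos(m) - 2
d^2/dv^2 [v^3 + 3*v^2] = 6*v + 6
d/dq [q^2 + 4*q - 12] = 2*q + 4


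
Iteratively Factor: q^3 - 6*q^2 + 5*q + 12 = (q - 3)*(q^2 - 3*q - 4) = (q - 4)*(q - 3)*(q + 1)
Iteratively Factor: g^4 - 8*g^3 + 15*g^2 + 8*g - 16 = (g + 1)*(g^3 - 9*g^2 + 24*g - 16) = (g - 1)*(g + 1)*(g^2 - 8*g + 16) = (g - 4)*(g - 1)*(g + 1)*(g - 4)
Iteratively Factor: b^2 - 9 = (b + 3)*(b - 3)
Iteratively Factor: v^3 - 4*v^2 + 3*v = (v)*(v^2 - 4*v + 3) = v*(v - 1)*(v - 3)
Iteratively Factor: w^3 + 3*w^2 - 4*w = (w + 4)*(w^2 - w) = (w - 1)*(w + 4)*(w)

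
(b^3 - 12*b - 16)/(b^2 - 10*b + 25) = (b^3 - 12*b - 16)/(b^2 - 10*b + 25)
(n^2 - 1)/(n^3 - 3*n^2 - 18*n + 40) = (n^2 - 1)/(n^3 - 3*n^2 - 18*n + 40)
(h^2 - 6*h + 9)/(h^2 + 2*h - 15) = (h - 3)/(h + 5)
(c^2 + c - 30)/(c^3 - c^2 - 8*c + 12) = (c^2 + c - 30)/(c^3 - c^2 - 8*c + 12)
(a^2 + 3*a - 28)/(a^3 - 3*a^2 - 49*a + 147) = (a - 4)/(a^2 - 10*a + 21)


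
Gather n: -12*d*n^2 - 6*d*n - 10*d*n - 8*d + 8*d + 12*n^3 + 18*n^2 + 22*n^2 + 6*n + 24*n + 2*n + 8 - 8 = 12*n^3 + n^2*(40 - 12*d) + n*(32 - 16*d)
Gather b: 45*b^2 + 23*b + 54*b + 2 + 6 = 45*b^2 + 77*b + 8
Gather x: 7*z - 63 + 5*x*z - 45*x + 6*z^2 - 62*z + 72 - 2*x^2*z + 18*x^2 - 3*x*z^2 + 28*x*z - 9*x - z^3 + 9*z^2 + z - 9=x^2*(18 - 2*z) + x*(-3*z^2 + 33*z - 54) - z^3 + 15*z^2 - 54*z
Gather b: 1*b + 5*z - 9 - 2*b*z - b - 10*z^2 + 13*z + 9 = -2*b*z - 10*z^2 + 18*z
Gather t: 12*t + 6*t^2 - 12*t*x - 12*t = 6*t^2 - 12*t*x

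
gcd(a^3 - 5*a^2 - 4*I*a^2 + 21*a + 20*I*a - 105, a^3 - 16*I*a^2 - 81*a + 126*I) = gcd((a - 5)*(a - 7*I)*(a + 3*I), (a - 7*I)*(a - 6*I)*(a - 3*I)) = a - 7*I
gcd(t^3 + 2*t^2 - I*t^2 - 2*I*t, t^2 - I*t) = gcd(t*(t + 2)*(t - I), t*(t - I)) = t^2 - I*t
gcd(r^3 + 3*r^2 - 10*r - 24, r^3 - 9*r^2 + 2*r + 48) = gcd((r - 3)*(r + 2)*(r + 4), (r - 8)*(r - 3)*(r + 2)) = r^2 - r - 6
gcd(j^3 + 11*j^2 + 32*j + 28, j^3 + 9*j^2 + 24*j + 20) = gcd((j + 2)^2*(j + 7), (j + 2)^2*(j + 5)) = j^2 + 4*j + 4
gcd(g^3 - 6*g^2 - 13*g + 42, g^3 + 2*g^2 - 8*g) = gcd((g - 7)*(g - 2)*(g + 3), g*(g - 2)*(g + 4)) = g - 2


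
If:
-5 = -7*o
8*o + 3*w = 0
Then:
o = 5/7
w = -40/21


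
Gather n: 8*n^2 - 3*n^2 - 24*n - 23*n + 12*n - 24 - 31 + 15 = 5*n^2 - 35*n - 40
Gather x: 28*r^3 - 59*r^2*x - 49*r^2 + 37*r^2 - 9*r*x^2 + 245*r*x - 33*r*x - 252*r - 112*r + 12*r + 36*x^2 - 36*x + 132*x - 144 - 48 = 28*r^3 - 12*r^2 - 352*r + x^2*(36 - 9*r) + x*(-59*r^2 + 212*r + 96) - 192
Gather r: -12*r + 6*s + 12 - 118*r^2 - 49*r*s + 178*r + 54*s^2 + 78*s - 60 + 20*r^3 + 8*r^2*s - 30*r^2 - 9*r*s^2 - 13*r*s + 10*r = 20*r^3 + r^2*(8*s - 148) + r*(-9*s^2 - 62*s + 176) + 54*s^2 + 84*s - 48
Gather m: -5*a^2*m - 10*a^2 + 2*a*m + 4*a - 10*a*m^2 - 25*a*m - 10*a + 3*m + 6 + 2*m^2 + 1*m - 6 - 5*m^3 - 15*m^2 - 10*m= -10*a^2 - 6*a - 5*m^3 + m^2*(-10*a - 13) + m*(-5*a^2 - 23*a - 6)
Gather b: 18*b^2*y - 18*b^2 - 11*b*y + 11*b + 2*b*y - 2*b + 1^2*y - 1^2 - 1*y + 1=b^2*(18*y - 18) + b*(9 - 9*y)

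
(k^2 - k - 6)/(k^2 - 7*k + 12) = (k + 2)/(k - 4)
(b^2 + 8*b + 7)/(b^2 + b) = (b + 7)/b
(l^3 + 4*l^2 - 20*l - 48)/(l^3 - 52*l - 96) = (l - 4)/(l - 8)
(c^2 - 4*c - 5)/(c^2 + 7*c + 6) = (c - 5)/(c + 6)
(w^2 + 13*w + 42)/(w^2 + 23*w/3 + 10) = 3*(w + 7)/(3*w + 5)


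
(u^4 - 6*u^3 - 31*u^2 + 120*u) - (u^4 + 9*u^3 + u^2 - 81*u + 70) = -15*u^3 - 32*u^2 + 201*u - 70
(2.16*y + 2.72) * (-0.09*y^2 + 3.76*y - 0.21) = -0.1944*y^3 + 7.8768*y^2 + 9.7736*y - 0.5712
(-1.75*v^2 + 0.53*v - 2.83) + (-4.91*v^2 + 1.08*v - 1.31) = -6.66*v^2 + 1.61*v - 4.14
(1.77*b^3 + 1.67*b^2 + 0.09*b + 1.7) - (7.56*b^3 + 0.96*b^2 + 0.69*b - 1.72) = -5.79*b^3 + 0.71*b^2 - 0.6*b + 3.42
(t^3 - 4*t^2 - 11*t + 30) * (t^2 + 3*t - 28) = t^5 - t^4 - 51*t^3 + 109*t^2 + 398*t - 840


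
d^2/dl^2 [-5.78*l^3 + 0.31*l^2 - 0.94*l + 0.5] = 0.62 - 34.68*l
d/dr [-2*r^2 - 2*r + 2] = -4*r - 2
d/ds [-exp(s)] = -exp(s)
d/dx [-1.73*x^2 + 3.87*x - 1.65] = 3.87 - 3.46*x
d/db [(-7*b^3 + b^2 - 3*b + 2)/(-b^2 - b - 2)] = (7*b^4 + 14*b^3 + 38*b^2 + 8)/(b^4 + 2*b^3 + 5*b^2 + 4*b + 4)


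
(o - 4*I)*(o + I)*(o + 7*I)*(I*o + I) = I*o^4 - 4*o^3 + I*o^3 - 4*o^2 + 25*I*o^2 - 28*o + 25*I*o - 28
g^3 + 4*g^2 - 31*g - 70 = (g - 5)*(g + 2)*(g + 7)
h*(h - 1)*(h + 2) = h^3 + h^2 - 2*h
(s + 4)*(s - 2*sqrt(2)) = s^2 - 2*sqrt(2)*s + 4*s - 8*sqrt(2)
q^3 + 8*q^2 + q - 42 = (q - 2)*(q + 3)*(q + 7)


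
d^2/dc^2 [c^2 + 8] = 2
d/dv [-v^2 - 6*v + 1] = -2*v - 6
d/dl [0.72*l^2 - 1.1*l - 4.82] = 1.44*l - 1.1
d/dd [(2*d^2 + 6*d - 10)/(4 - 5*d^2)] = 6*(5*d^2 - 14*d + 4)/(25*d^4 - 40*d^2 + 16)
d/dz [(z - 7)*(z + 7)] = 2*z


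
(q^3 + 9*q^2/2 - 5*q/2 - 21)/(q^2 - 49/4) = 2*(q^2 + q - 6)/(2*q - 7)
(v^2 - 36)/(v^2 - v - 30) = (v + 6)/(v + 5)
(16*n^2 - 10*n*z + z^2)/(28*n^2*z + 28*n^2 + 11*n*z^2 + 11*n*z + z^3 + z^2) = (16*n^2 - 10*n*z + z^2)/(28*n^2*z + 28*n^2 + 11*n*z^2 + 11*n*z + z^3 + z^2)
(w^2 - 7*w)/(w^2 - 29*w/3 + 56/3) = 3*w/(3*w - 8)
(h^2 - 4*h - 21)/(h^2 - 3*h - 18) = (h - 7)/(h - 6)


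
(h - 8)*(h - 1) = h^2 - 9*h + 8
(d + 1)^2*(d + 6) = d^3 + 8*d^2 + 13*d + 6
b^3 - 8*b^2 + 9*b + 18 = (b - 6)*(b - 3)*(b + 1)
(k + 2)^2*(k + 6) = k^3 + 10*k^2 + 28*k + 24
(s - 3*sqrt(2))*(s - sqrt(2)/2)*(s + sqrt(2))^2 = s^4 - 3*sqrt(2)*s^3/2 - 9*s^2 - sqrt(2)*s + 6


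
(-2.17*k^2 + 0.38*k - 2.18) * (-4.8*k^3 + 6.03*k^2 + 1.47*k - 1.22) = 10.416*k^5 - 14.9091*k^4 + 9.5655*k^3 - 9.9394*k^2 - 3.6682*k + 2.6596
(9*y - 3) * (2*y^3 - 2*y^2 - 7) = 18*y^4 - 24*y^3 + 6*y^2 - 63*y + 21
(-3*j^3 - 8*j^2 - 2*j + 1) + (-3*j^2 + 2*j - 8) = -3*j^3 - 11*j^2 - 7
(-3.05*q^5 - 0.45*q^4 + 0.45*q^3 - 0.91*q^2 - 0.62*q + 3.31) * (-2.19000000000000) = 6.6795*q^5 + 0.9855*q^4 - 0.9855*q^3 + 1.9929*q^2 + 1.3578*q - 7.2489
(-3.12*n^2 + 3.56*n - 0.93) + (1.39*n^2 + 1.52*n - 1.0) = -1.73*n^2 + 5.08*n - 1.93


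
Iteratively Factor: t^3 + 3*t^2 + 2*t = (t + 2)*(t^2 + t) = (t + 1)*(t + 2)*(t)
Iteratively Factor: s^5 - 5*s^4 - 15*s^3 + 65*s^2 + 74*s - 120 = (s + 2)*(s^4 - 7*s^3 - s^2 + 67*s - 60) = (s - 1)*(s + 2)*(s^3 - 6*s^2 - 7*s + 60) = (s - 5)*(s - 1)*(s + 2)*(s^2 - s - 12) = (s - 5)*(s - 1)*(s + 2)*(s + 3)*(s - 4)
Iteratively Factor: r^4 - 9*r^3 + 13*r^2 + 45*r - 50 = (r - 5)*(r^3 - 4*r^2 - 7*r + 10) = (r - 5)*(r + 2)*(r^2 - 6*r + 5) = (r - 5)*(r - 1)*(r + 2)*(r - 5)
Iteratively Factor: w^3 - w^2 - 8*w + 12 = (w + 3)*(w^2 - 4*w + 4) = (w - 2)*(w + 3)*(w - 2)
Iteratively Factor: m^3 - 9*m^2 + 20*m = (m - 4)*(m^2 - 5*m) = m*(m - 4)*(m - 5)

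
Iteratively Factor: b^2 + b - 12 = (b - 3)*(b + 4)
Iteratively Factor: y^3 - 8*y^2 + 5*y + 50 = (y + 2)*(y^2 - 10*y + 25) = (y - 5)*(y + 2)*(y - 5)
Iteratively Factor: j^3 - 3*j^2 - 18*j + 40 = (j - 2)*(j^2 - j - 20) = (j - 5)*(j - 2)*(j + 4)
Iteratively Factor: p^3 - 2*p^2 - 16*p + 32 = (p + 4)*(p^2 - 6*p + 8) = (p - 4)*(p + 4)*(p - 2)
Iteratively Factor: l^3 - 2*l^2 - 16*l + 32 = (l + 4)*(l^2 - 6*l + 8) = (l - 2)*(l + 4)*(l - 4)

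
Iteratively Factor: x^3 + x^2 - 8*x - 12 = (x - 3)*(x^2 + 4*x + 4) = (x - 3)*(x + 2)*(x + 2)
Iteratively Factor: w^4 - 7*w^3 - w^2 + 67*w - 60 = (w - 1)*(w^3 - 6*w^2 - 7*w + 60) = (w - 5)*(w - 1)*(w^2 - w - 12) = (w - 5)*(w - 4)*(w - 1)*(w + 3)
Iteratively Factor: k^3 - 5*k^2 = (k)*(k^2 - 5*k) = k*(k - 5)*(k)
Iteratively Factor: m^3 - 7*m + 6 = (m - 1)*(m^2 + m - 6) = (m - 1)*(m + 3)*(m - 2)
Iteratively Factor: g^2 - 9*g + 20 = (g - 5)*(g - 4)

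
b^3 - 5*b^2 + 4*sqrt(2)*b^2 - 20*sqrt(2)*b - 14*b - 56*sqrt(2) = (b - 7)*(b + 2)*(b + 4*sqrt(2))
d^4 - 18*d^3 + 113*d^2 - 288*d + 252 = (d - 7)*(d - 6)*(d - 3)*(d - 2)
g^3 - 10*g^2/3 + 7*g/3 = g*(g - 7/3)*(g - 1)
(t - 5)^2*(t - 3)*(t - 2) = t^4 - 15*t^3 + 81*t^2 - 185*t + 150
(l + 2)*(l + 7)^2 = l^3 + 16*l^2 + 77*l + 98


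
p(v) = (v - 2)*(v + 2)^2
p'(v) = (v - 2)*(2*v + 4) + (v + 2)^2 = (v + 2)*(3*v - 2)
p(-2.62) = -1.78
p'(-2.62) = 6.11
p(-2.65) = -1.96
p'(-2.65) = 6.47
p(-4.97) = -61.48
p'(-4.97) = 50.22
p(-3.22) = -7.77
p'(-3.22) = 14.23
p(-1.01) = -2.95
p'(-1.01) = -4.98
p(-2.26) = -0.29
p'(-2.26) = 2.28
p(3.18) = 31.66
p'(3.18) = 39.06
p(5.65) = 213.61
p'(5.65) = 114.37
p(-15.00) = -2873.00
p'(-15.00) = 611.00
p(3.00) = 25.00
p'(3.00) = 35.00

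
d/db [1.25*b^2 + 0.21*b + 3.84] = 2.5*b + 0.21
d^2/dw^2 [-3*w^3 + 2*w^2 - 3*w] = 4 - 18*w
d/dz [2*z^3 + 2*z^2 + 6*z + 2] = 6*z^2 + 4*z + 6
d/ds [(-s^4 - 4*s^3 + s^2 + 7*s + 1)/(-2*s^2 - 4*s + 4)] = (s^5 + 5*s^4 + 4*s^3 - 19*s^2/2 + 3*s + 8)/(s^4 + 4*s^3 - 8*s + 4)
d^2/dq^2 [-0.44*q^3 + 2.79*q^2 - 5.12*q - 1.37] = 5.58 - 2.64*q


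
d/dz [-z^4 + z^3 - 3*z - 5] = -4*z^3 + 3*z^2 - 3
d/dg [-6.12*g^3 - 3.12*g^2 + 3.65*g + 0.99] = -18.36*g^2 - 6.24*g + 3.65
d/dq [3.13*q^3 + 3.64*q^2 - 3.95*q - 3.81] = 9.39*q^2 + 7.28*q - 3.95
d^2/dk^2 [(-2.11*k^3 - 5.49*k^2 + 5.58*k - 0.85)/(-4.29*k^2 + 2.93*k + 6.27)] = (2.27373675443232e-13*k^4 + 82.3646539999995*k^3 + 1212.469038*k^2 - 466.95924*k + 696.998558)/(78.953589*k^6 - 161.772039*k^5 - 235.693458*k^4 + 447.718357*k^3 + 344.475054*k^2 - 345.560391*k - 246.491883)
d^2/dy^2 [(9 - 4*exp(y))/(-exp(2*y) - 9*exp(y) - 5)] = (4*exp(4*y) - 72*exp(3*y) - 363*exp(2*y) - 729*exp(y) + 505)*exp(y)/(exp(6*y) + 27*exp(5*y) + 258*exp(4*y) + 999*exp(3*y) + 1290*exp(2*y) + 675*exp(y) + 125)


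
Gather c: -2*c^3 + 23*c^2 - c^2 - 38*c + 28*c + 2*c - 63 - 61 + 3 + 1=-2*c^3 + 22*c^2 - 8*c - 120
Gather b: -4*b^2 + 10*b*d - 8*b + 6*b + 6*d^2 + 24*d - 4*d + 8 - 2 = -4*b^2 + b*(10*d - 2) + 6*d^2 + 20*d + 6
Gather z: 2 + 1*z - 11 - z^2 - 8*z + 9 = -z^2 - 7*z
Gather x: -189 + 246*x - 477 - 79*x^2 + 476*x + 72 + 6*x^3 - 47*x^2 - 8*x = 6*x^3 - 126*x^2 + 714*x - 594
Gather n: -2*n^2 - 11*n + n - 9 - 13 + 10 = -2*n^2 - 10*n - 12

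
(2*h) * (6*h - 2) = 12*h^2 - 4*h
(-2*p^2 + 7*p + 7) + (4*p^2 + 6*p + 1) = 2*p^2 + 13*p + 8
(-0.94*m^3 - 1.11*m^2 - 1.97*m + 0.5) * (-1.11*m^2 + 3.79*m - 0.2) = 1.0434*m^5 - 2.3305*m^4 - 1.8322*m^3 - 7.7993*m^2 + 2.289*m - 0.1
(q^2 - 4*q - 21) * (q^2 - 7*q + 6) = q^4 - 11*q^3 + 13*q^2 + 123*q - 126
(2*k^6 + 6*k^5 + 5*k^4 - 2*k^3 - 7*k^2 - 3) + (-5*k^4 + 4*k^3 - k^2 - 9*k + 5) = 2*k^6 + 6*k^5 + 2*k^3 - 8*k^2 - 9*k + 2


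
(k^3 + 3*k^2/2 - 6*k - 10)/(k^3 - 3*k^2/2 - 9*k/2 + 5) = (k + 2)/(k - 1)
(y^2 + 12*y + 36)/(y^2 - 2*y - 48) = (y + 6)/(y - 8)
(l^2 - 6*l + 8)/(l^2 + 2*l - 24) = (l - 2)/(l + 6)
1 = 1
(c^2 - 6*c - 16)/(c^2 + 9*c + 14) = (c - 8)/(c + 7)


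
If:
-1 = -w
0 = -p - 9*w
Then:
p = -9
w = 1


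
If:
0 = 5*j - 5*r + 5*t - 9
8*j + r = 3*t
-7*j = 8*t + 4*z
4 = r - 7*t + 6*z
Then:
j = 104/905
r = -3743/1810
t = -693/1810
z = 511/905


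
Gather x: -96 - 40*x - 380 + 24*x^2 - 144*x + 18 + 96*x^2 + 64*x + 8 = 120*x^2 - 120*x - 450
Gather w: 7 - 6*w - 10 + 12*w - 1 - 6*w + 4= 0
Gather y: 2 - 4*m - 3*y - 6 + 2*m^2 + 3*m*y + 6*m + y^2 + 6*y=2*m^2 + 2*m + y^2 + y*(3*m + 3) - 4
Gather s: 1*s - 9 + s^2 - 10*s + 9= s^2 - 9*s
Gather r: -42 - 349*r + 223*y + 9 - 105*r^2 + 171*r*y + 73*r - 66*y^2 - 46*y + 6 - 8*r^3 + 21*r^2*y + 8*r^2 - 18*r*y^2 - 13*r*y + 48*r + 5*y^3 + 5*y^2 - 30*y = -8*r^3 + r^2*(21*y - 97) + r*(-18*y^2 + 158*y - 228) + 5*y^3 - 61*y^2 + 147*y - 27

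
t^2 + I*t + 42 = (t - 6*I)*(t + 7*I)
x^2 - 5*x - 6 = (x - 6)*(x + 1)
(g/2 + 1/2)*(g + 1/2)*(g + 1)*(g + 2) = g^4/2 + 9*g^3/4 + 7*g^2/2 + 9*g/4 + 1/2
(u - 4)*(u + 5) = u^2 + u - 20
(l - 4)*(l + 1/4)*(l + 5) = l^3 + 5*l^2/4 - 79*l/4 - 5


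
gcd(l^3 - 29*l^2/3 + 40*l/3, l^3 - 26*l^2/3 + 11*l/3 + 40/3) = l^2 - 29*l/3 + 40/3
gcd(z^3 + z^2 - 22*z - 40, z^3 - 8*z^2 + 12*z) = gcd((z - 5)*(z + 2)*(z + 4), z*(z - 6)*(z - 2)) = 1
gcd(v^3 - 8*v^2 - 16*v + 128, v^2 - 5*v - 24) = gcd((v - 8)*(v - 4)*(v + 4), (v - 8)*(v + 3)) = v - 8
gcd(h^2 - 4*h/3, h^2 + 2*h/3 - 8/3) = h - 4/3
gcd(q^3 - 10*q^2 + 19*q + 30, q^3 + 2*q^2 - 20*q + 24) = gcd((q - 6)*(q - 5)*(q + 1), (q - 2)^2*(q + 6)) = 1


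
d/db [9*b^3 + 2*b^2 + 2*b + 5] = 27*b^2 + 4*b + 2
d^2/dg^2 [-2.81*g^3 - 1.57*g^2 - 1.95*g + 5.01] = -16.86*g - 3.14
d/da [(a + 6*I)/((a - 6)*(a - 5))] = (-a^2 - 12*I*a + 30 + 66*I)/(a^4 - 22*a^3 + 181*a^2 - 660*a + 900)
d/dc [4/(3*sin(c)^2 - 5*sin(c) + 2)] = 4*(5 - 6*sin(c))*cos(c)/(3*sin(c)^2 - 5*sin(c) + 2)^2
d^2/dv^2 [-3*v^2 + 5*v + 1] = -6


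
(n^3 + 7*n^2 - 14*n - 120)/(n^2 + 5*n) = n + 2 - 24/n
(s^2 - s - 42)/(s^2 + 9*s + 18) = (s - 7)/(s + 3)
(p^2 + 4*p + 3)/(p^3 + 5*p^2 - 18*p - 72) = (p + 1)/(p^2 + 2*p - 24)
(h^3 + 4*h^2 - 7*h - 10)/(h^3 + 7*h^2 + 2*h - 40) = (h + 1)/(h + 4)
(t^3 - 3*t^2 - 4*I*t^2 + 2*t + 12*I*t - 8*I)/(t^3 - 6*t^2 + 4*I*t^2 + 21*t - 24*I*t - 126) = (t^3 + t^2*(-3 - 4*I) + t*(2 + 12*I) - 8*I)/(t^3 + t^2*(-6 + 4*I) + t*(21 - 24*I) - 126)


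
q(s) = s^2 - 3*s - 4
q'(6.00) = 9.00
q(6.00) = 14.00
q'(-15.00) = -33.00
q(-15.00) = 266.00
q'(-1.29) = -5.58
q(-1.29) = 1.53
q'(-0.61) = -4.22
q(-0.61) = -1.80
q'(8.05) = 13.10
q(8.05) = 36.65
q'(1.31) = -0.38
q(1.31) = -6.21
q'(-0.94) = -4.88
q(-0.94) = -0.30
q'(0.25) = -2.50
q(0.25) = -4.69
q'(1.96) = 0.92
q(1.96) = -6.04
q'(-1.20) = -5.40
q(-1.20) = 1.04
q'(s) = 2*s - 3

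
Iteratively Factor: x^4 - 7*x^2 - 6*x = (x)*(x^3 - 7*x - 6) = x*(x - 3)*(x^2 + 3*x + 2) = x*(x - 3)*(x + 1)*(x + 2)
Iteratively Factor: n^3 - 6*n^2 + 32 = (n - 4)*(n^2 - 2*n - 8) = (n - 4)*(n + 2)*(n - 4)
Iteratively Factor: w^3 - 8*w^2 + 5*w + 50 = (w + 2)*(w^2 - 10*w + 25) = (w - 5)*(w + 2)*(w - 5)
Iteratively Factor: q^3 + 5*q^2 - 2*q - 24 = (q - 2)*(q^2 + 7*q + 12) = (q - 2)*(q + 4)*(q + 3)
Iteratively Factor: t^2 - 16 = (t - 4)*(t + 4)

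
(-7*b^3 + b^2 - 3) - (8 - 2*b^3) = -5*b^3 + b^2 - 11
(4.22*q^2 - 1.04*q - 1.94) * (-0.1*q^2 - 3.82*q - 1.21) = -0.422*q^4 - 16.0164*q^3 - 0.9394*q^2 + 8.6692*q + 2.3474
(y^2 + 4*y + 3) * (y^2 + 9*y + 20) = y^4 + 13*y^3 + 59*y^2 + 107*y + 60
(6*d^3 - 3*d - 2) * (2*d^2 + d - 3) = 12*d^5 + 6*d^4 - 24*d^3 - 7*d^2 + 7*d + 6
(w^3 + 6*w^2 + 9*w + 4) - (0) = w^3 + 6*w^2 + 9*w + 4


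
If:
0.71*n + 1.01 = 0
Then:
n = -1.42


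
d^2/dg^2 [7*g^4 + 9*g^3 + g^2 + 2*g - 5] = 84*g^2 + 54*g + 2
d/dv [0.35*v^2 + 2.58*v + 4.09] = 0.7*v + 2.58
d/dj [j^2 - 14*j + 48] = 2*j - 14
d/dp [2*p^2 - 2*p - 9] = 4*p - 2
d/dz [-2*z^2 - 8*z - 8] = -4*z - 8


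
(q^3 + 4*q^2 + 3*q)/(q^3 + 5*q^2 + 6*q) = (q + 1)/(q + 2)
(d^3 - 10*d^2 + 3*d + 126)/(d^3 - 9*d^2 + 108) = (d - 7)/(d - 6)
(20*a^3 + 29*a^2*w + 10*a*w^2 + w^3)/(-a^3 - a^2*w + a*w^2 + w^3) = (20*a^2 + 9*a*w + w^2)/(-a^2 + w^2)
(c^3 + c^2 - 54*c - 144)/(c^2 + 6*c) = c - 5 - 24/c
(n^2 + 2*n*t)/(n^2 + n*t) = (n + 2*t)/(n + t)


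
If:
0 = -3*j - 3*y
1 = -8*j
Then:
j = -1/8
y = 1/8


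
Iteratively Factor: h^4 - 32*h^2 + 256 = (h - 4)*(h^3 + 4*h^2 - 16*h - 64) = (h - 4)*(h + 4)*(h^2 - 16) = (h - 4)*(h + 4)^2*(h - 4)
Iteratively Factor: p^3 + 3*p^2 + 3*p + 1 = (p + 1)*(p^2 + 2*p + 1) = (p + 1)^2*(p + 1)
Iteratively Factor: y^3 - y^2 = (y)*(y^2 - y) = y^2*(y - 1)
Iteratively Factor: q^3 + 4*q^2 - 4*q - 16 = (q - 2)*(q^2 + 6*q + 8) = (q - 2)*(q + 2)*(q + 4)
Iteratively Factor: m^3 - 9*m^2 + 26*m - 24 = (m - 3)*(m^2 - 6*m + 8) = (m - 4)*(m - 3)*(m - 2)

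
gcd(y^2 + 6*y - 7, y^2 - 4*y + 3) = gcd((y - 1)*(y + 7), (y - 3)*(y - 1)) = y - 1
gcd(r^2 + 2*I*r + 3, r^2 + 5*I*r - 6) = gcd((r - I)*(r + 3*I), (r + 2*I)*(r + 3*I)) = r + 3*I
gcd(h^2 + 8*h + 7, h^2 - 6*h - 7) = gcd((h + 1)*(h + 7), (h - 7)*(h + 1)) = h + 1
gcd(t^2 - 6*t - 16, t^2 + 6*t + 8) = t + 2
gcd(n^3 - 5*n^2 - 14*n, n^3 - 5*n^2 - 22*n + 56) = n - 7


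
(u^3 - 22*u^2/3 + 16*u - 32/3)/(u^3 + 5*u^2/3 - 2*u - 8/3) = (u^2 - 6*u + 8)/(u^2 + 3*u + 2)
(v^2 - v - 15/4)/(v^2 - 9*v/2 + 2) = (4*v^2 - 4*v - 15)/(2*(2*v^2 - 9*v + 4))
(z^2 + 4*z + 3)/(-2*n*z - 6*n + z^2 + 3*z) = (z + 1)/(-2*n + z)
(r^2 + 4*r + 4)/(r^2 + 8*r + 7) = (r^2 + 4*r + 4)/(r^2 + 8*r + 7)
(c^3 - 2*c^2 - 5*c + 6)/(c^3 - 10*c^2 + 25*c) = (c^3 - 2*c^2 - 5*c + 6)/(c*(c^2 - 10*c + 25))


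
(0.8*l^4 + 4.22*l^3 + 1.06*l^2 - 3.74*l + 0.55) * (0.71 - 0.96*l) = -0.768*l^5 - 3.4832*l^4 + 1.9786*l^3 + 4.343*l^2 - 3.1834*l + 0.3905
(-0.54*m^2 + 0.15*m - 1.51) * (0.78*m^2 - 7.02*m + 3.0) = -0.4212*m^4 + 3.9078*m^3 - 3.8508*m^2 + 11.0502*m - 4.53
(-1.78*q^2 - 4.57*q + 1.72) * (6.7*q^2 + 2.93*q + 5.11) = -11.926*q^4 - 35.8344*q^3 - 10.9619*q^2 - 18.3131*q + 8.7892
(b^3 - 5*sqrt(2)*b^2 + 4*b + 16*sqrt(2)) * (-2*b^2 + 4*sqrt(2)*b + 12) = -2*b^5 + 14*sqrt(2)*b^4 - 36*b^3 - 76*sqrt(2)*b^2 + 176*b + 192*sqrt(2)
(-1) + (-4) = -5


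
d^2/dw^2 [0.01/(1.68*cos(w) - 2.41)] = (0.028224*sin(w)^2 - 0.040488*cos(w) + 0.028224)/(1.68*cos(w) - 2.41)^3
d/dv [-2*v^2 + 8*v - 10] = 8 - 4*v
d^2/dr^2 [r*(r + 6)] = 2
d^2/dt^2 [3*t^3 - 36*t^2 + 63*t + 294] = 18*t - 72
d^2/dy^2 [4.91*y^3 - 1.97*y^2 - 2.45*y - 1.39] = 29.46*y - 3.94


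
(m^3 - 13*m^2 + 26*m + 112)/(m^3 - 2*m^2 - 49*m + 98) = (m^2 - 6*m - 16)/(m^2 + 5*m - 14)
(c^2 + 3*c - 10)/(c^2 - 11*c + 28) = (c^2 + 3*c - 10)/(c^2 - 11*c + 28)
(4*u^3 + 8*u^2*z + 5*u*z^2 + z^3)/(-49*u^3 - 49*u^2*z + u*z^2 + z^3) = (4*u^2 + 4*u*z + z^2)/(-49*u^2 + z^2)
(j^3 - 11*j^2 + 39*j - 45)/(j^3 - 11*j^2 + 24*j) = (j^2 - 8*j + 15)/(j*(j - 8))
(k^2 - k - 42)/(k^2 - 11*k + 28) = (k + 6)/(k - 4)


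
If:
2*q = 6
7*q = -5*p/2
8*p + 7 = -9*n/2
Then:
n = 602/45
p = -42/5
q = 3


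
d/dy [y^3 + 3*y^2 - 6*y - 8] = 3*y^2 + 6*y - 6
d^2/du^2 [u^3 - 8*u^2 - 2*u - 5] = 6*u - 16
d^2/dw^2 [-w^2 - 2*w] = -2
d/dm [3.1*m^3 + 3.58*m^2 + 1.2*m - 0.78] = 9.3*m^2 + 7.16*m + 1.2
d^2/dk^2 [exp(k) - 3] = exp(k)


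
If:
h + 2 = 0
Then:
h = -2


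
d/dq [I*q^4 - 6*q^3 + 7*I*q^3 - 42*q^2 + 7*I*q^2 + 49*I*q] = 4*I*q^3 + q^2*(-18 + 21*I) + 14*q*(-6 + I) + 49*I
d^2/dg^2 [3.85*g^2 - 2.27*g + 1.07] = 7.70000000000000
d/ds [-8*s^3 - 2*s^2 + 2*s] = -24*s^2 - 4*s + 2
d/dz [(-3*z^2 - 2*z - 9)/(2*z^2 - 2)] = (z^2 + 12*z + 1)/(z^4 - 2*z^2 + 1)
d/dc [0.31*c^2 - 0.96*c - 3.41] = 0.62*c - 0.96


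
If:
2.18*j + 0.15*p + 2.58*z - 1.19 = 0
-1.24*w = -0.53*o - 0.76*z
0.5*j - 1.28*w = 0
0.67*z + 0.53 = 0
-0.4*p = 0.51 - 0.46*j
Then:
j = 1.45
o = 2.46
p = 0.40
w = 0.57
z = -0.79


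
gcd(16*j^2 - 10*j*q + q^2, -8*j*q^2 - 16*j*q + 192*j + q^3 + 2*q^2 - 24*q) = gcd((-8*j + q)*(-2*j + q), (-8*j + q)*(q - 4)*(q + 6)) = -8*j + q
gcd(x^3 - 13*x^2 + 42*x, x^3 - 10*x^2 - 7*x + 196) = x - 7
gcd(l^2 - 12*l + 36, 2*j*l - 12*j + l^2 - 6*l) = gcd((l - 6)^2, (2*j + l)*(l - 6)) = l - 6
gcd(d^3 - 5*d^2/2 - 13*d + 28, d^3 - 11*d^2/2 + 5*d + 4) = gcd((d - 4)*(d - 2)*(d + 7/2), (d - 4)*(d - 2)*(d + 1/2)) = d^2 - 6*d + 8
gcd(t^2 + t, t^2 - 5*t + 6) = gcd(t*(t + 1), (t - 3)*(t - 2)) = 1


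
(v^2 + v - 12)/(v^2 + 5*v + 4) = (v - 3)/(v + 1)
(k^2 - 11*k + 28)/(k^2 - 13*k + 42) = (k - 4)/(k - 6)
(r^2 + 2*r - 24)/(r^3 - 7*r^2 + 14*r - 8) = (r + 6)/(r^2 - 3*r + 2)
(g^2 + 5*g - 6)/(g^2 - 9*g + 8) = (g + 6)/(g - 8)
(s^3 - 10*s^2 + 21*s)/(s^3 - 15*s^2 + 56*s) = (s - 3)/(s - 8)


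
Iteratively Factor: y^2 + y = (y + 1)*(y)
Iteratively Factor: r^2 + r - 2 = (r - 1)*(r + 2)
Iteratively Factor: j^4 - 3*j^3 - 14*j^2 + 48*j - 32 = (j - 2)*(j^3 - j^2 - 16*j + 16) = (j - 2)*(j + 4)*(j^2 - 5*j + 4) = (j - 2)*(j - 1)*(j + 4)*(j - 4)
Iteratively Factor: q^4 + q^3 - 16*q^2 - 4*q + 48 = (q - 2)*(q^3 + 3*q^2 - 10*q - 24) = (q - 2)*(q + 4)*(q^2 - q - 6) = (q - 2)*(q + 2)*(q + 4)*(q - 3)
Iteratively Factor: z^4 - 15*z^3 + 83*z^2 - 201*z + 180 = (z - 3)*(z^3 - 12*z^2 + 47*z - 60) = (z - 3)^2*(z^2 - 9*z + 20) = (z - 5)*(z - 3)^2*(z - 4)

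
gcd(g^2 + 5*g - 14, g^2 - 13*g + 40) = 1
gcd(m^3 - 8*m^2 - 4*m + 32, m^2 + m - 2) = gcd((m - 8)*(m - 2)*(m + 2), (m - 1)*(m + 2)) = m + 2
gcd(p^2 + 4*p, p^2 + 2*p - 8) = p + 4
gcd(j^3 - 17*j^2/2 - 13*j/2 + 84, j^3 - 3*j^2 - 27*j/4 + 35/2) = j - 7/2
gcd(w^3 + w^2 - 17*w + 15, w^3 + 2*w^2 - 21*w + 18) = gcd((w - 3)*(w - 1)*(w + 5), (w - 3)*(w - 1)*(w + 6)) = w^2 - 4*w + 3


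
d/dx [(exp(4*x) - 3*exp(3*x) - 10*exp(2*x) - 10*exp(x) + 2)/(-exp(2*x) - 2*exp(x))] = (-2*exp(5*x) - 3*exp(4*x) + 12*exp(3*x) + 10*exp(2*x) + 4*exp(x) + 4)*exp(-x)/(exp(2*x) + 4*exp(x) + 4)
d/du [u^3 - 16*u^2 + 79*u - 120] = 3*u^2 - 32*u + 79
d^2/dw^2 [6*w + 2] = 0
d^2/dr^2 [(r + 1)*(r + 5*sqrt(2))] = 2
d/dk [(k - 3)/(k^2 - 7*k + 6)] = (k^2 - 7*k - (k - 3)*(2*k - 7) + 6)/(k^2 - 7*k + 6)^2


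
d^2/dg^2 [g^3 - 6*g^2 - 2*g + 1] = 6*g - 12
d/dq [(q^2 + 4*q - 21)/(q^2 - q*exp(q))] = (2*q*(q + 2)*(q - exp(q)) + (q^2 + 4*q - 21)*(q*exp(q) - 2*q + exp(q)))/(q^2*(q - exp(q))^2)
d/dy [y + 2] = 1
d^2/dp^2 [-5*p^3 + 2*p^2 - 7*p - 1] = 4 - 30*p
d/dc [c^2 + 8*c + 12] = 2*c + 8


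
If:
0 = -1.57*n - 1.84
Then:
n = -1.17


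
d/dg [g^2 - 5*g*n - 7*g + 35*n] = 2*g - 5*n - 7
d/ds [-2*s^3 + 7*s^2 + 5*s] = -6*s^2 + 14*s + 5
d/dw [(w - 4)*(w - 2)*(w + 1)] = 3*w^2 - 10*w + 2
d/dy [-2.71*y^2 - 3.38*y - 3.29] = -5.42*y - 3.38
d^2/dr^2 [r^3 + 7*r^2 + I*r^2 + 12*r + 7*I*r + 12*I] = 6*r + 14 + 2*I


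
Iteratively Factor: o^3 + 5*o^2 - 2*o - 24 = (o + 4)*(o^2 + o - 6) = (o - 2)*(o + 4)*(o + 3)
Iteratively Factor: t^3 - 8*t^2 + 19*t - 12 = (t - 1)*(t^2 - 7*t + 12) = (t - 3)*(t - 1)*(t - 4)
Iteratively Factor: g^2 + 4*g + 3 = (g + 1)*(g + 3)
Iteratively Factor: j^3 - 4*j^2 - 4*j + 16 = (j + 2)*(j^2 - 6*j + 8) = (j - 4)*(j + 2)*(j - 2)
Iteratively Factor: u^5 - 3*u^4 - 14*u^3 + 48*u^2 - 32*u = (u + 4)*(u^4 - 7*u^3 + 14*u^2 - 8*u) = (u - 2)*(u + 4)*(u^3 - 5*u^2 + 4*u) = u*(u - 2)*(u + 4)*(u^2 - 5*u + 4) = u*(u - 2)*(u - 1)*(u + 4)*(u - 4)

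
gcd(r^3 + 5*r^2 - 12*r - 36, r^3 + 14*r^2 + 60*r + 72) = r^2 + 8*r + 12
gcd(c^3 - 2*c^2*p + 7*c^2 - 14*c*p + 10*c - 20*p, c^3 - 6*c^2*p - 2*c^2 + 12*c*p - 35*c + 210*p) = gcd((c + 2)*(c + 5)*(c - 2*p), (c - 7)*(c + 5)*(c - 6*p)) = c + 5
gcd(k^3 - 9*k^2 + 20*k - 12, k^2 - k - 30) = k - 6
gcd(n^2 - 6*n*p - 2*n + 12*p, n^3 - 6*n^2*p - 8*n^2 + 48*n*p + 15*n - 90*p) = -n + 6*p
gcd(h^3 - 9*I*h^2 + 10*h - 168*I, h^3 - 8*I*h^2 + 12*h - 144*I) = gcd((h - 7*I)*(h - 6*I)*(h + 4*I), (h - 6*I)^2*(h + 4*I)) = h^2 - 2*I*h + 24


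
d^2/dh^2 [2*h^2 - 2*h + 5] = 4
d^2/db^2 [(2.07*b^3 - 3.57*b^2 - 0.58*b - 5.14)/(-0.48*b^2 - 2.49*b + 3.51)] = (-8.88178419700125e-16*b^5 - 3.5527136788005e-15*b^4 - 40.90995*b^3 + 151.74351*b^2 - 110.29257*b + 179.16057)/(0.110592*b^6 + 1.721088*b^5 + 6.502032*b^4 - 9.73266299999999*b^3 - 47.546109*b^2 + 92.031147*b - 43.243551)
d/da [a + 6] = 1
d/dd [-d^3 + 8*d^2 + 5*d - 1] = -3*d^2 + 16*d + 5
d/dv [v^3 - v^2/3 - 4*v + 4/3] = 3*v^2 - 2*v/3 - 4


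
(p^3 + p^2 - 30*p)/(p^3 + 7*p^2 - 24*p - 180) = p/(p + 6)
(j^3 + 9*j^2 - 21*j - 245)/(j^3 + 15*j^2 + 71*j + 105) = (j^2 + 2*j - 35)/(j^2 + 8*j + 15)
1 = 1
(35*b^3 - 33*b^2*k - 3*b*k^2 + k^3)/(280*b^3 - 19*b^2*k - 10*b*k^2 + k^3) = (b - k)/(8*b - k)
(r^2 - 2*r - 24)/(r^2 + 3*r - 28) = (r^2 - 2*r - 24)/(r^2 + 3*r - 28)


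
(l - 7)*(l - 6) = l^2 - 13*l + 42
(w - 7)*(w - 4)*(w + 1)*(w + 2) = w^4 - 8*w^3 - 3*w^2 + 62*w + 56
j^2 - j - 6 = (j - 3)*(j + 2)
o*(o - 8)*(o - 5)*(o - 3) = o^4 - 16*o^3 + 79*o^2 - 120*o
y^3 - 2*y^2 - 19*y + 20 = (y - 5)*(y - 1)*(y + 4)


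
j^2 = j^2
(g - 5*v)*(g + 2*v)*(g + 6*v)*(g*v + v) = g^4*v + 3*g^3*v^2 + g^3*v - 28*g^2*v^3 + 3*g^2*v^2 - 60*g*v^4 - 28*g*v^3 - 60*v^4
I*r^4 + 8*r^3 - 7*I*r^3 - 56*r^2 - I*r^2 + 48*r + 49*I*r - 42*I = (r - 6)*(r - 1)*(r - 7*I)*(I*r + 1)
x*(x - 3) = x^2 - 3*x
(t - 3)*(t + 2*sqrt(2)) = t^2 - 3*t + 2*sqrt(2)*t - 6*sqrt(2)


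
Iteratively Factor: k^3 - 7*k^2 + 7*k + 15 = (k - 3)*(k^2 - 4*k - 5) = (k - 3)*(k + 1)*(k - 5)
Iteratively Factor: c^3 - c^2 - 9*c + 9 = (c + 3)*(c^2 - 4*c + 3) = (c - 1)*(c + 3)*(c - 3)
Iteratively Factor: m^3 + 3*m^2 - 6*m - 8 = (m - 2)*(m^2 + 5*m + 4) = (m - 2)*(m + 4)*(m + 1)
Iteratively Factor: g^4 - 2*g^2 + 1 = (g + 1)*(g^3 - g^2 - g + 1) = (g - 1)*(g + 1)*(g^2 - 1) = (g - 1)*(g + 1)^2*(g - 1)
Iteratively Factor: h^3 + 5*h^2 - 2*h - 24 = (h + 4)*(h^2 + h - 6) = (h - 2)*(h + 4)*(h + 3)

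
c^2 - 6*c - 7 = (c - 7)*(c + 1)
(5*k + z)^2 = 25*k^2 + 10*k*z + z^2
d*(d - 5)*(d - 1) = d^3 - 6*d^2 + 5*d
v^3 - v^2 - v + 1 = (v - 1)^2*(v + 1)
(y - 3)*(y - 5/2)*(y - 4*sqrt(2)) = y^3 - 4*sqrt(2)*y^2 - 11*y^2/2 + 15*y/2 + 22*sqrt(2)*y - 30*sqrt(2)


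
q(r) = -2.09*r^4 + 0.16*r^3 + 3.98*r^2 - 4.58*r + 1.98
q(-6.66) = -3950.15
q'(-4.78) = 881.38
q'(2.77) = -156.53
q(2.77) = -99.81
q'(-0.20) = -6.09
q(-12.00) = -42984.66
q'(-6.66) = 2433.31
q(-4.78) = -993.75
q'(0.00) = -4.58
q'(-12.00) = 14415.10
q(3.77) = -372.34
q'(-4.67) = 820.16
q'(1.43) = -16.66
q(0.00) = 1.98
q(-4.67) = -900.19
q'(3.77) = -415.70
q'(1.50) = -19.78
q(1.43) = -4.70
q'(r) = -8.36*r^3 + 0.48*r^2 + 7.96*r - 4.58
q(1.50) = -5.98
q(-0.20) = 3.05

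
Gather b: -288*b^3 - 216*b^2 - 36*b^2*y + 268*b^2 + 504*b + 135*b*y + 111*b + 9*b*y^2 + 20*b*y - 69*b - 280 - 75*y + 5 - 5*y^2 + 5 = -288*b^3 + b^2*(52 - 36*y) + b*(9*y^2 + 155*y + 546) - 5*y^2 - 75*y - 270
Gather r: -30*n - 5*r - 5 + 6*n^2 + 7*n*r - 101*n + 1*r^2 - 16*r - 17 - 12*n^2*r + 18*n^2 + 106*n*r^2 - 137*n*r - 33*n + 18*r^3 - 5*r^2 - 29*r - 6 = 24*n^2 - 164*n + 18*r^3 + r^2*(106*n - 4) + r*(-12*n^2 - 130*n - 50) - 28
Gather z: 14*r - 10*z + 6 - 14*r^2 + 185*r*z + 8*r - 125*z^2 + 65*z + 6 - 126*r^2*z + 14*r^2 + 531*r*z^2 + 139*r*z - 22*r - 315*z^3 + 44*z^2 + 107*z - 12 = -315*z^3 + z^2*(531*r - 81) + z*(-126*r^2 + 324*r + 162)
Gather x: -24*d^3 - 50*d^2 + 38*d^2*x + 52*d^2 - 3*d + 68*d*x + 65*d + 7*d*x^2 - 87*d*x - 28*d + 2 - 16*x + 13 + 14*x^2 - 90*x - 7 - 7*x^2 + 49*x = -24*d^3 + 2*d^2 + 34*d + x^2*(7*d + 7) + x*(38*d^2 - 19*d - 57) + 8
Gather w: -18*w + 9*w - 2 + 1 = -9*w - 1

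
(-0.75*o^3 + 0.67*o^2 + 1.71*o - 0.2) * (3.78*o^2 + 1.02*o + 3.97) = -2.835*o^5 + 1.7676*o^4 + 4.1697*o^3 + 3.6481*o^2 + 6.5847*o - 0.794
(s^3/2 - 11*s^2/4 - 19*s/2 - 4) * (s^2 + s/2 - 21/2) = s^5/2 - 5*s^4/2 - 129*s^3/8 + 161*s^2/8 + 391*s/4 + 42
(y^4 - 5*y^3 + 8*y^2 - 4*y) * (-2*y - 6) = -2*y^5 + 4*y^4 + 14*y^3 - 40*y^2 + 24*y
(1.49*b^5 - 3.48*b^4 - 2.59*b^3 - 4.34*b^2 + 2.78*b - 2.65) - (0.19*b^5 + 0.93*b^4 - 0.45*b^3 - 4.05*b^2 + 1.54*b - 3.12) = 1.3*b^5 - 4.41*b^4 - 2.14*b^3 - 0.29*b^2 + 1.24*b + 0.47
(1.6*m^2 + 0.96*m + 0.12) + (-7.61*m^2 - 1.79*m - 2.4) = -6.01*m^2 - 0.83*m - 2.28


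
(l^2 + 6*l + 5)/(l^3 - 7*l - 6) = (l + 5)/(l^2 - l - 6)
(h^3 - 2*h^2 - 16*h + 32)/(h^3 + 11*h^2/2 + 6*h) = 2*(h^2 - 6*h + 8)/(h*(2*h + 3))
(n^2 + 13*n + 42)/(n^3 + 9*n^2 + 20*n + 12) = (n + 7)/(n^2 + 3*n + 2)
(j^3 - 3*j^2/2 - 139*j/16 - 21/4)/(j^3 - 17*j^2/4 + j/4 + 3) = (j + 7/4)/(j - 1)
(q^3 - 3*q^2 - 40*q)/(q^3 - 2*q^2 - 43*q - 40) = q/(q + 1)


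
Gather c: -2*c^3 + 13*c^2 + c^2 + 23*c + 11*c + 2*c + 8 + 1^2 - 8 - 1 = -2*c^3 + 14*c^2 + 36*c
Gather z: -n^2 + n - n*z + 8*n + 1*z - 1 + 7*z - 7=-n^2 + 9*n + z*(8 - n) - 8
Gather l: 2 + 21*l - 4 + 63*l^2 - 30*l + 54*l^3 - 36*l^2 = 54*l^3 + 27*l^2 - 9*l - 2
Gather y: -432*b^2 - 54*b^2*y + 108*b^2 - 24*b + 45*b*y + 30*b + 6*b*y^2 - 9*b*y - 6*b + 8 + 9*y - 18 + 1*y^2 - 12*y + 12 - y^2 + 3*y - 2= -324*b^2 + 6*b*y^2 + y*(-54*b^2 + 36*b)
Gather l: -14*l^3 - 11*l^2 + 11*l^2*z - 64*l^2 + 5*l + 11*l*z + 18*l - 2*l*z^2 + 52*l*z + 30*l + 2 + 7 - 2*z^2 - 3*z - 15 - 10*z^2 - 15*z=-14*l^3 + l^2*(11*z - 75) + l*(-2*z^2 + 63*z + 53) - 12*z^2 - 18*z - 6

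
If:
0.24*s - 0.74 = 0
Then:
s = 3.08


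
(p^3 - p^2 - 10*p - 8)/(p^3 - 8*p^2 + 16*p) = (p^2 + 3*p + 2)/(p*(p - 4))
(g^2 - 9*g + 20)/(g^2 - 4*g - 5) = (g - 4)/(g + 1)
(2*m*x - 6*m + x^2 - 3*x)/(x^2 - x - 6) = (2*m + x)/(x + 2)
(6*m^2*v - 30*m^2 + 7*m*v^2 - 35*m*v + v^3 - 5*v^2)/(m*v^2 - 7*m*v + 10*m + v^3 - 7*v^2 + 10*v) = (6*m + v)/(v - 2)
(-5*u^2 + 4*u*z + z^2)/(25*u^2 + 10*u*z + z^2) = (-u + z)/(5*u + z)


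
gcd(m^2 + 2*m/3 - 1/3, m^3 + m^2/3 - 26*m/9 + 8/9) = m - 1/3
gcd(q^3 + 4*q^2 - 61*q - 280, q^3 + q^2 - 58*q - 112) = q^2 - q - 56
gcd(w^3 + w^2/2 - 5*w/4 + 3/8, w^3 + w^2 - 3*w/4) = w^2 + w - 3/4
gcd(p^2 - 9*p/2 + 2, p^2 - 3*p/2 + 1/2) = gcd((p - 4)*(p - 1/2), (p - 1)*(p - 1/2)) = p - 1/2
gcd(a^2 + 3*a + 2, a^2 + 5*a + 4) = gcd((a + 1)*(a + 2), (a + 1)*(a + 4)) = a + 1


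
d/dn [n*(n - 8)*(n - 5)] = 3*n^2 - 26*n + 40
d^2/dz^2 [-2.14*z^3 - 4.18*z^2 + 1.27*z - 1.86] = -12.84*z - 8.36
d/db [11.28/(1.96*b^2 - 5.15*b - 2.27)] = (58.092 - 44.2176*b)/(-1.96*b^2 + 5.15*b + 2.27)^2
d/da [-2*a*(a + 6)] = -4*a - 12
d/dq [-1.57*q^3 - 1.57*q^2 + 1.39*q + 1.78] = -4.71*q^2 - 3.14*q + 1.39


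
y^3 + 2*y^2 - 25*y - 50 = (y - 5)*(y + 2)*(y + 5)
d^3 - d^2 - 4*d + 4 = (d - 2)*(d - 1)*(d + 2)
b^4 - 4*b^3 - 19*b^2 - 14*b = b*(b - 7)*(b + 1)*(b + 2)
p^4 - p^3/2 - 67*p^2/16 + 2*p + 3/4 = (p - 2)*(p - 3/4)*(p + 1/4)*(p + 2)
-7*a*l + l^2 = l*(-7*a + l)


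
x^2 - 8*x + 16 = (x - 4)^2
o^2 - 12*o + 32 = (o - 8)*(o - 4)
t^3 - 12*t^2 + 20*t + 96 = (t - 8)*(t - 6)*(t + 2)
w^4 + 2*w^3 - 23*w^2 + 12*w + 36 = (w - 3)*(w - 2)*(w + 1)*(w + 6)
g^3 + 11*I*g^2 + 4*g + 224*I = (g - 4*I)*(g + 7*I)*(g + 8*I)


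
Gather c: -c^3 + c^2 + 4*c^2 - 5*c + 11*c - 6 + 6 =-c^3 + 5*c^2 + 6*c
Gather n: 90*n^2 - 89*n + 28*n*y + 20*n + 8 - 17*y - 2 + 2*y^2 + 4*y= 90*n^2 + n*(28*y - 69) + 2*y^2 - 13*y + 6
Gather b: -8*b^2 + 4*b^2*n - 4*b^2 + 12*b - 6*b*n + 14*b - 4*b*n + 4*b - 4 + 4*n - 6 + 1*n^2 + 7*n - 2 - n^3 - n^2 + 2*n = b^2*(4*n - 12) + b*(30 - 10*n) - n^3 + 13*n - 12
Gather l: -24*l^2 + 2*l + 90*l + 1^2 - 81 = -24*l^2 + 92*l - 80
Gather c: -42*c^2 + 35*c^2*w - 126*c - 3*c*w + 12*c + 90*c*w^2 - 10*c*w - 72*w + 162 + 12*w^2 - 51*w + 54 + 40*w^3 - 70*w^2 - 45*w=c^2*(35*w - 42) + c*(90*w^2 - 13*w - 114) + 40*w^3 - 58*w^2 - 168*w + 216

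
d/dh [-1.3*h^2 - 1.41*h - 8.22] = -2.6*h - 1.41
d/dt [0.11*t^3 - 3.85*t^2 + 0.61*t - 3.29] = 0.33*t^2 - 7.7*t + 0.61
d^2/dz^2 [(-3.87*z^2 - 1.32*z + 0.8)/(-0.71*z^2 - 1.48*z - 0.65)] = (1.77635683940025e-15*z^4 - 6.80236799999999*z^3 - 13.13571*z^2 - 8.69892*z - 2.03577)/(0.357911*z^6 + 2.238204*z^5 + 5.648547*z^4 + 7.339912*z^3 + 5.171205*z^2 + 1.8759*z + 0.274625)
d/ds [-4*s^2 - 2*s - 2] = -8*s - 2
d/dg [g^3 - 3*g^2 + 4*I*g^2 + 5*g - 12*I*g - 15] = 3*g^2 + g*(-6 + 8*I) + 5 - 12*I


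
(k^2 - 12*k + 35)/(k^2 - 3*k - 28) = (k - 5)/(k + 4)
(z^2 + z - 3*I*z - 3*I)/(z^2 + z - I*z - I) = (z - 3*I)/(z - I)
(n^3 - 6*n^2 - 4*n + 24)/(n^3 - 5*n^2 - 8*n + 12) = (n - 2)/(n - 1)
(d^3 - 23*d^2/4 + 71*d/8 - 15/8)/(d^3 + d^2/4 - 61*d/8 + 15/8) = (d - 3)/(d + 3)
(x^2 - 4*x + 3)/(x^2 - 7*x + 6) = (x - 3)/(x - 6)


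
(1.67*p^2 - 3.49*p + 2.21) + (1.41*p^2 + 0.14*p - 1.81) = 3.08*p^2 - 3.35*p + 0.4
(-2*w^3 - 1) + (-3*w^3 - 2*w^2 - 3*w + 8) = -5*w^3 - 2*w^2 - 3*w + 7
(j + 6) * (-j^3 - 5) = -j^4 - 6*j^3 - 5*j - 30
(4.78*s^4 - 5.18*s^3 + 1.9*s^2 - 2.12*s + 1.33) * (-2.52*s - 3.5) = -12.0456*s^5 - 3.6764*s^4 + 13.342*s^3 - 1.3076*s^2 + 4.0684*s - 4.655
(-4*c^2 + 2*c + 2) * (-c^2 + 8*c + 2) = 4*c^4 - 34*c^3 + 6*c^2 + 20*c + 4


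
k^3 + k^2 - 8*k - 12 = (k - 3)*(k + 2)^2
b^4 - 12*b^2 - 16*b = b*(b - 4)*(b + 2)^2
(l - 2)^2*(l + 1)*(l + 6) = l^4 + 3*l^3 - 18*l^2 + 4*l + 24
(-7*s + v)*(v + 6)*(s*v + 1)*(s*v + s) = -7*s^3*v^3 - 49*s^3*v^2 - 42*s^3*v + s^2*v^4 + 7*s^2*v^3 - s^2*v^2 - 49*s^2*v - 42*s^2 + s*v^3 + 7*s*v^2 + 6*s*v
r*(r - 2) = r^2 - 2*r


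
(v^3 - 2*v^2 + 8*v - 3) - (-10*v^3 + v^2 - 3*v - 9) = 11*v^3 - 3*v^2 + 11*v + 6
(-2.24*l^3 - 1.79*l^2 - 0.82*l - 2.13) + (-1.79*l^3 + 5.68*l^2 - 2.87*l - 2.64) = -4.03*l^3 + 3.89*l^2 - 3.69*l - 4.77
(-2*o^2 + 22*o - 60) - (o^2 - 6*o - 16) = -3*o^2 + 28*o - 44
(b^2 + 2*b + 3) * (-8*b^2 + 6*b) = -8*b^4 - 10*b^3 - 12*b^2 + 18*b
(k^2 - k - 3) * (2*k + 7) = 2*k^3 + 5*k^2 - 13*k - 21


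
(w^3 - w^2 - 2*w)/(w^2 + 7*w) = (w^2 - w - 2)/(w + 7)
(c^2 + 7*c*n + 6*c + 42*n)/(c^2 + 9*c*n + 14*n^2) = (c + 6)/(c + 2*n)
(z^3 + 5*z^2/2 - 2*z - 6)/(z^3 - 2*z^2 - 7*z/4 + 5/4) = 2*(2*z^3 + 5*z^2 - 4*z - 12)/(4*z^3 - 8*z^2 - 7*z + 5)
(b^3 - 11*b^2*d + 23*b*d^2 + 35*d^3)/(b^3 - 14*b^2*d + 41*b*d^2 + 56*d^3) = (b - 5*d)/(b - 8*d)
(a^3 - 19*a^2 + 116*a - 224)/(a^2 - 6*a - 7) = (a^2 - 12*a + 32)/(a + 1)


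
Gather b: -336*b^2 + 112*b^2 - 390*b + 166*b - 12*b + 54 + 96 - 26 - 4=-224*b^2 - 236*b + 120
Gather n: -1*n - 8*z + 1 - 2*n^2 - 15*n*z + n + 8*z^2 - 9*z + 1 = -2*n^2 - 15*n*z + 8*z^2 - 17*z + 2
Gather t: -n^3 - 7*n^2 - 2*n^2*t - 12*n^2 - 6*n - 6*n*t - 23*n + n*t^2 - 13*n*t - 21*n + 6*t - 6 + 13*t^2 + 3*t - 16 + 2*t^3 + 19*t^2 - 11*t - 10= -n^3 - 19*n^2 - 50*n + 2*t^3 + t^2*(n + 32) + t*(-2*n^2 - 19*n - 2) - 32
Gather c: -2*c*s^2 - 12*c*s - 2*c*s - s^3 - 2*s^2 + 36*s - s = c*(-2*s^2 - 14*s) - s^3 - 2*s^2 + 35*s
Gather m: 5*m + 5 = 5*m + 5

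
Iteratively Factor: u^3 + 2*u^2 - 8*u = (u)*(u^2 + 2*u - 8) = u*(u - 2)*(u + 4)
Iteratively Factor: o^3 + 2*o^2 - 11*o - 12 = (o + 1)*(o^2 + o - 12) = (o + 1)*(o + 4)*(o - 3)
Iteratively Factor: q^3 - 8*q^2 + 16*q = (q - 4)*(q^2 - 4*q) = (q - 4)^2*(q)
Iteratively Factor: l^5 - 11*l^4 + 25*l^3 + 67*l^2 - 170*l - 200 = (l + 2)*(l^4 - 13*l^3 + 51*l^2 - 35*l - 100) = (l + 1)*(l + 2)*(l^3 - 14*l^2 + 65*l - 100) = (l - 4)*(l + 1)*(l + 2)*(l^2 - 10*l + 25) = (l - 5)*(l - 4)*(l + 1)*(l + 2)*(l - 5)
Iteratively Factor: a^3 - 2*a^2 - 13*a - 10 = (a + 1)*(a^2 - 3*a - 10) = (a + 1)*(a + 2)*(a - 5)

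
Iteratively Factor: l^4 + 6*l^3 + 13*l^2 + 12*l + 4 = (l + 1)*(l^3 + 5*l^2 + 8*l + 4) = (l + 1)*(l + 2)*(l^2 + 3*l + 2) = (l + 1)^2*(l + 2)*(l + 2)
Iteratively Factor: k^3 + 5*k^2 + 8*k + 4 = (k + 2)*(k^2 + 3*k + 2) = (k + 2)^2*(k + 1)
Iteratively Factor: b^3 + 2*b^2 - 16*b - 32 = (b + 2)*(b^2 - 16) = (b + 2)*(b + 4)*(b - 4)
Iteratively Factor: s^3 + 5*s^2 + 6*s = (s + 3)*(s^2 + 2*s) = s*(s + 3)*(s + 2)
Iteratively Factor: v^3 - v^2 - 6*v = (v - 3)*(v^2 + 2*v) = (v - 3)*(v + 2)*(v)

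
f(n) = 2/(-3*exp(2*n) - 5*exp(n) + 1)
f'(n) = 2*(6*exp(2*n) + 5*exp(n))/(-3*exp(2*n) - 5*exp(n) + 1)^2 = (12*exp(n) + 10)*exp(n)/(3*exp(2*n) + 5*exp(n) - 1)^2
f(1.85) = -0.01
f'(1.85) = 0.02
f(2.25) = -0.01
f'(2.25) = 0.01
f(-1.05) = -1.79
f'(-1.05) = 3.98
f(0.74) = -0.09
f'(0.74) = 0.14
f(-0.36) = -0.51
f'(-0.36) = 0.82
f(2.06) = -0.01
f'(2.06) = 0.02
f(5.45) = -0.00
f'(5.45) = 0.00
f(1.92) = -0.01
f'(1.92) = 0.02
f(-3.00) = 2.69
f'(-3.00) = 0.95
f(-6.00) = 2.03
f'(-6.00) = 0.03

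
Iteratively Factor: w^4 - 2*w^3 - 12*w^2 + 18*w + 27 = (w + 3)*(w^3 - 5*w^2 + 3*w + 9) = (w - 3)*(w + 3)*(w^2 - 2*w - 3) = (w - 3)*(w + 1)*(w + 3)*(w - 3)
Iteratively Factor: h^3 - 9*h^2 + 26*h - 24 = (h - 4)*(h^2 - 5*h + 6) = (h - 4)*(h - 3)*(h - 2)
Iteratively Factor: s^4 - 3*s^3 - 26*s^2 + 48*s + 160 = (s + 4)*(s^3 - 7*s^2 + 2*s + 40) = (s - 5)*(s + 4)*(s^2 - 2*s - 8) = (s - 5)*(s + 2)*(s + 4)*(s - 4)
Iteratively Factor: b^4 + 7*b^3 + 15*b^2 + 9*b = (b + 3)*(b^3 + 4*b^2 + 3*b) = b*(b + 3)*(b^2 + 4*b + 3) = b*(b + 3)^2*(b + 1)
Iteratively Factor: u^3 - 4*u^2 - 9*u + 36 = (u - 3)*(u^2 - u - 12) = (u - 3)*(u + 3)*(u - 4)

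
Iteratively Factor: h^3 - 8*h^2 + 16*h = (h)*(h^2 - 8*h + 16) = h*(h - 4)*(h - 4)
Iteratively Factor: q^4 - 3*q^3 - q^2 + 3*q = (q - 3)*(q^3 - q) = q*(q - 3)*(q^2 - 1) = q*(q - 3)*(q + 1)*(q - 1)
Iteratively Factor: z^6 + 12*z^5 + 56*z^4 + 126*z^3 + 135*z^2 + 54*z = (z + 1)*(z^5 + 11*z^4 + 45*z^3 + 81*z^2 + 54*z) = z*(z + 1)*(z^4 + 11*z^3 + 45*z^2 + 81*z + 54) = z*(z + 1)*(z + 3)*(z^3 + 8*z^2 + 21*z + 18) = z*(z + 1)*(z + 3)^2*(z^2 + 5*z + 6) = z*(z + 1)*(z + 3)^3*(z + 2)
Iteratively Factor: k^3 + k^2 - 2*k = (k + 2)*(k^2 - k) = (k - 1)*(k + 2)*(k)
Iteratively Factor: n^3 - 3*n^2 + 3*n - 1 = (n - 1)*(n^2 - 2*n + 1) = (n - 1)^2*(n - 1)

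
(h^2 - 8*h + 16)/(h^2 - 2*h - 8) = (h - 4)/(h + 2)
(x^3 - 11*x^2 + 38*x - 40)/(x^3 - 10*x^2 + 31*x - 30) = (x - 4)/(x - 3)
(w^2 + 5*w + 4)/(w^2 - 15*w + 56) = (w^2 + 5*w + 4)/(w^2 - 15*w + 56)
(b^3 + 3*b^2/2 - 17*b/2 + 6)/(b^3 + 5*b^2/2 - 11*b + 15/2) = (b + 4)/(b + 5)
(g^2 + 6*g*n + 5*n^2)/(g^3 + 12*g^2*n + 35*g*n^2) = (g + n)/(g*(g + 7*n))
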